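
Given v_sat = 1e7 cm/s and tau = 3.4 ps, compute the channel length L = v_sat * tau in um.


Step 1: tau in seconds = 3.4 ps * 1e-12 = 3.4000e-12 s
Step 2: L = v_sat * tau = 1e7 * 3.4000e-12 = 3.4000e-05 cm
Step 3: L in um = 3.4000e-05 * 1e4 = 0.34 um

0.34


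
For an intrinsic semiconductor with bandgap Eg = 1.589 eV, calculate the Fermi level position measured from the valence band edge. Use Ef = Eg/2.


Step 1: For an intrinsic semiconductor, the Fermi level sits at midgap.
Step 2: Ef = Eg / 2 = 1.589 / 2 = 0.7945 eV

0.7945


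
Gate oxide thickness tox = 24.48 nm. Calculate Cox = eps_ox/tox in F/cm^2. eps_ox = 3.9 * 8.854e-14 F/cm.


Step 1: eps_ox = 3.9 * 8.854e-14 = 3.45306e-13 F/cm
Step 2: tox in cm = 24.48 nm * 1e-7 = 2.4480e-06 cm
Step 3: Cox = 3.45306e-13 / 2.4480e-06 = 1.41e-07 F/cm^2

1.41e-07


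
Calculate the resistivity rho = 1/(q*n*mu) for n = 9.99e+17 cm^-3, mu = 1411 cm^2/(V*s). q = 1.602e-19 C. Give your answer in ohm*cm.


Step 1: sigma = q * n * mu = 1.602e-19 * 9.99e+17 * 1411 = 2.25816e+02 S/cm
Step 2: rho = 1 / sigma = 1 / 2.25816e+02 = 0.004428 ohm*cm

0.004428


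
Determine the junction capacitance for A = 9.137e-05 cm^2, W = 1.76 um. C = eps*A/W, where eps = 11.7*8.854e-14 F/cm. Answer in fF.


Step 1: eps_Si = 11.7 * 8.854e-14 = 1.035918e-12 F/cm
Step 2: W in cm = 1.76 * 1e-4 = 1.76e-04 cm
Step 3: C = 1.035918e-12 * 9.137e-05 / 1.76e-04 = 5.377945e-13 F
Step 4: C = 537.79 fF

537.79


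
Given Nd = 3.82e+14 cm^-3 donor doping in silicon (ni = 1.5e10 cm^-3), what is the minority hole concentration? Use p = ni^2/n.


Step 1: Since Nd >> ni, n ≈ Nd = 3.82e+14 cm^-3
Step 2: p = ni^2 / n = (1.5e10)^2 / 3.82e+14
Step 3: p = 2.25e20 / 3.82e+14 = 5.89e+05 cm^-3

5.89e+05


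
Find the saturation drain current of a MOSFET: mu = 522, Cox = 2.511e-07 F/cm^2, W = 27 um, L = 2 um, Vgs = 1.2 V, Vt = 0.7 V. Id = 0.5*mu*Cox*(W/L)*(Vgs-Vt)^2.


Step 1: Overdrive voltage Vov = Vgs - Vt = 1.2 - 0.7 = 0.5 V
Step 2: W/L = 27/2 = 13.5
Step 3: Id = 0.5 * 522 * 2.511e-07 * 13.5 * 0.5^2
Step 4: Id = 2.21e-04 A

2.21e-04


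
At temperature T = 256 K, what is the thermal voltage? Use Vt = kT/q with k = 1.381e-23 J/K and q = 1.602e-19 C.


Step 1: kT = 1.381e-23 * 256 = 3.53536e-21 J
Step 2: Vt = kT/q = 3.53536e-21 / 1.602e-19
Step 3: Vt = 0.02207 V

0.02207


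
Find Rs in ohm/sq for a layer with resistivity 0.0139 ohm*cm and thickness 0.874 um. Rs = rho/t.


Step 1: Convert thickness to cm: t = 0.874 um = 8.7400e-05 cm
Step 2: Rs = rho / t = 0.0139 / 8.7400e-05
Step 3: Rs = 159.0 ohm/sq

159.0


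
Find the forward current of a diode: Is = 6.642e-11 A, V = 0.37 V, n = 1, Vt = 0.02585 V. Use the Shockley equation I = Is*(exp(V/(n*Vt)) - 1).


Step 1: V/(n*Vt) = 0.37/(1*0.02585) = 14.3133
Step 2: exp(14.3133) = 1.6451e+06
Step 3: I = 6.642e-11 * (1.6451e+06 - 1) = 1.09e-04 A

1.09e-04


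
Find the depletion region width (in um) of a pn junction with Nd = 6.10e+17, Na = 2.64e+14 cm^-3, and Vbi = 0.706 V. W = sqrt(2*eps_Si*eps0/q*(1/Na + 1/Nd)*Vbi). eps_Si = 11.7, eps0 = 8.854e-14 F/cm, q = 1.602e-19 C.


Step 1: 1/Na + 1/Nd = 1/2.64e+14 + 1/6.10e+17 = 3.78952e-15
Step 2: 2*eps*eps0/q = 2*11.7*8.854e-14/1.602e-19 = 1.293281e+07
Step 3: W^2 = 1.293281e+07 * 3.78952e-15 * 0.706 = 3.46005e-08
Step 4: W = sqrt(3.46005e-08) = 1.860e-04 cm = 1.86 um

1.86


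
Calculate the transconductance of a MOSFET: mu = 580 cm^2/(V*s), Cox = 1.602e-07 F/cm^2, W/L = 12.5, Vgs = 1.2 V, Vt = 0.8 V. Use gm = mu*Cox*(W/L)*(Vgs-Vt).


Step 1: Vov = Vgs - Vt = 1.2 - 0.8 = 0.4 V
Step 2: gm = mu * Cox * (W/L) * Vov
Step 3: gm = 580 * 1.602e-07 * 12.5 * 0.4 = 4.65e-04 S

4.65e-04


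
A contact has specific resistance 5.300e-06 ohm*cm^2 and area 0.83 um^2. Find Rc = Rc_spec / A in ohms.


Step 1: Convert area to cm^2: 0.83 um^2 = 8.3000e-09 cm^2
Step 2: Rc = Rc_spec / A = 5.300e-06 / 8.3000e-09
Step 3: Rc = 6.39e+02 ohms

6.39e+02


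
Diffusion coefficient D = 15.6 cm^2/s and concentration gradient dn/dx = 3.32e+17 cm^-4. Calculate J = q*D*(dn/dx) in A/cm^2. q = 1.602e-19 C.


Step 1: J = q * D * (dn/dx)
Step 2: J = 1.602e-19 * 15.6 * 3.32e+17
Step 3: J = 8.30e-01 A/cm^2

8.30e-01


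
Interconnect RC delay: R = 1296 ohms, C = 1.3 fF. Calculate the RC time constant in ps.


Step 1: tau = R * C
Step 2: tau = 1296 * 1.3 fF = 1296 * 1.3e-15 F
Step 3: tau = 1.6848e-12 s = 1.6848 ps

1.6848


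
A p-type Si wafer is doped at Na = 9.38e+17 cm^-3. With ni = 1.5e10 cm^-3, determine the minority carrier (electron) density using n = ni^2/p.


Step 1: Majority hole concentration p ≈ Na = 9.38e+17 cm^-3
Step 2: n = ni^2 / Na = (1.5e10)^2 / 9.38e+17
Step 3: n = 2.40e+02 cm^-3

2.40e+02


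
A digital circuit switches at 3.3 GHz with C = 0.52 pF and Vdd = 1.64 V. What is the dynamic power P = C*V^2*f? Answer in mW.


Step 1: V^2 = 1.64^2 = 2.6896 V^2
Step 2: P = C*V^2*f = 0.52e-12 F * 2.6896 * 3.3e9 Hz
Step 3: P = 4.6153536e-03 W
Step 4: P = 4.615 mW

4.615


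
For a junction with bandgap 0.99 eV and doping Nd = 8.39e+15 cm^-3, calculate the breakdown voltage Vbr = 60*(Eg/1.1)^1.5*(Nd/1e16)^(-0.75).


Step 1: Eg/1.1 = 0.99/1.1 = 0.900000
Step 2: (Eg/1.1)^1.5 = 0.900000^1.5 = 0.853815
Step 3: (Nd/1e16)^(-0.75) = (0.839)^(-0.75) = 1.140719
Step 4: Vbr = 60 * 0.853815 * 1.140719 = 58.4 V

58.4


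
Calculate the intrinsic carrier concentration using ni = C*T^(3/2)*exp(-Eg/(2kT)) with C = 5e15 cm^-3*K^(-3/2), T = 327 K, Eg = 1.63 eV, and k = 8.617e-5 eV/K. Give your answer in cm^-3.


Step 1: Compute kT = 8.617e-5 * 327 = 0.02817759 eV
Step 2: Exponent = -Eg/(2kT) = -1.63/(2*0.02817759) = -28.92369
Step 3: T^(3/2) = 327^1.5 = 5913.19
Step 4: ni = 5e15 * 5913.19 * exp(-28.92369) = 8.12e+06 cm^-3

8.12e+06


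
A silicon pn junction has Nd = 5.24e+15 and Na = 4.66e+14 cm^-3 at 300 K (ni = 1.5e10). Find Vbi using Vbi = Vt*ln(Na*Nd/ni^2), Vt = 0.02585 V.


Step 1: Compute Na*Nd/ni^2 = 4.66e+14 * 5.24e+15 / (1.5e10)^2 = 1.0853e+10
Step 2: ln(1.0853e+10) = 23.1077
Step 3: Vbi = 0.02585 * 23.1077 = 0.597 V

0.597


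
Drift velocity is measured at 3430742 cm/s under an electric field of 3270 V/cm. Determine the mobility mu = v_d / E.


Step 1: mu = v_d / E
Step 2: mu = 3430742 / 3270
Step 3: mu = 1049.16 cm^2/(V*s)

1049.16


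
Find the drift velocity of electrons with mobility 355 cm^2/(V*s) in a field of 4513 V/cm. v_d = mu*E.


Step 1: v_d = mu * E
Step 2: v_d = 355 * 4513 = 1602115
Step 3: v_d = 1.60e+06 cm/s

1.60e+06


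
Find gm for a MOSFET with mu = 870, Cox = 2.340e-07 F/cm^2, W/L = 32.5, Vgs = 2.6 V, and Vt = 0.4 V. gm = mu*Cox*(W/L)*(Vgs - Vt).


Step 1: Vov = Vgs - Vt = 2.6 - 0.4 = 2.2 V
Step 2: gm = mu * Cox * (W/L) * Vov
Step 3: gm = 870 * 2.340e-07 * 32.5 * 2.2 = 1.46e-02 S

1.46e-02


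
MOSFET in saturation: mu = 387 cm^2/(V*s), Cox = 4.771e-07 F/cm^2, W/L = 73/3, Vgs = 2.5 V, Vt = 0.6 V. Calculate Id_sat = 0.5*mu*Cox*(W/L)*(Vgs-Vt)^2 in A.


Step 1: Overdrive voltage Vov = Vgs - Vt = 2.5 - 0.6 = 1.9 V
Step 2: W/L = 73/3 = 24.3333
Step 3: Id = 0.5 * 387 * 4.771e-07 * 24.3333 * 1.9^2
Step 4: Id = 8.11e-03 A

8.11e-03


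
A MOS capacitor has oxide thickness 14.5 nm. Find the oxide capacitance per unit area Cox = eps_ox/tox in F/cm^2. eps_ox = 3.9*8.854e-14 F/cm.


Step 1: eps_ox = 3.9 * 8.854e-14 = 3.45306e-13 F/cm
Step 2: tox in cm = 14.5 nm * 1e-7 = 1.4500e-06 cm
Step 3: Cox = 3.45306e-13 / 1.4500e-06 = 2.38e-07 F/cm^2

2.38e-07


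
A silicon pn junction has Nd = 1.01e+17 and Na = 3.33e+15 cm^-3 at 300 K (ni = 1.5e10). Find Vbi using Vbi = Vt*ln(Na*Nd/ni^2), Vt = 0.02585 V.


Step 1: Compute Na*Nd/ni^2 = 3.33e+15 * 1.01e+17 / (1.5e10)^2 = 1.4948e+12
Step 2: ln(1.4948e+12) = 28.0330
Step 3: Vbi = 0.02585 * 28.0330 = 0.725 V

0.725


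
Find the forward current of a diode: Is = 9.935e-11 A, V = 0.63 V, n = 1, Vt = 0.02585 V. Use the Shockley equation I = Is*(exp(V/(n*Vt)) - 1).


Step 1: V/(n*Vt) = 0.63/(1*0.02585) = 24.3714
Step 2: exp(24.3714) = 3.8403e+10
Step 3: I = 9.935e-11 * (3.8403e+10 - 1) = 3.82e+00 A

3.82e+00


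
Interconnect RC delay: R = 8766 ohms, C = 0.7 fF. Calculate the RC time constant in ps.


Step 1: tau = R * C
Step 2: tau = 8766 * 0.7 fF = 8766 * 7.0e-16 F
Step 3: tau = 6.1362e-12 s = 6.1362 ps

6.1362


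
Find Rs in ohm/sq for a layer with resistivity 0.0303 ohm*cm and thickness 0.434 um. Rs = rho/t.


Step 1: Convert thickness to cm: t = 0.434 um = 4.3400e-05 cm
Step 2: Rs = rho / t = 0.0303 / 4.3400e-05
Step 3: Rs = 698.2 ohm/sq

698.2


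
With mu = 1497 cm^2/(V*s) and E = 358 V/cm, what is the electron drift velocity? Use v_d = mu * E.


Step 1: v_d = mu * E
Step 2: v_d = 1497 * 358 = 535926
Step 3: v_d = 5.36e+05 cm/s

5.36e+05


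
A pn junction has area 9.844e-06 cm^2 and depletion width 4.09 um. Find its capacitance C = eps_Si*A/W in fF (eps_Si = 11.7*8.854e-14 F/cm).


Step 1: eps_Si = 11.7 * 8.854e-14 = 1.035918e-12 F/cm
Step 2: W in cm = 4.09 * 1e-4 = 4.09e-04 cm
Step 3: C = 1.035918e-12 * 9.844e-06 / 4.09e-04 = 2.493295e-14 F
Step 4: C = 24.93 fF

24.93


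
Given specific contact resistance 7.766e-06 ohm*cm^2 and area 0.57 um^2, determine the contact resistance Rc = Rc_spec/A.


Step 1: Convert area to cm^2: 0.57 um^2 = 5.7000e-09 cm^2
Step 2: Rc = Rc_spec / A = 7.766e-06 / 5.7000e-09
Step 3: Rc = 1.36e+03 ohms

1.36e+03


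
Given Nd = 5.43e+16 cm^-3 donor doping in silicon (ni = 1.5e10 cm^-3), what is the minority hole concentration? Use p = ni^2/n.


Step 1: Since Nd >> ni, n ≈ Nd = 5.43e+16 cm^-3
Step 2: p = ni^2 / n = (1.5e10)^2 / 5.43e+16
Step 3: p = 2.25e20 / 5.43e+16 = 4.14e+03 cm^-3

4.14e+03


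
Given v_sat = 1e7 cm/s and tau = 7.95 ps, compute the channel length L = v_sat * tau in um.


Step 1: tau in seconds = 7.95 ps * 1e-12 = 7.9500e-12 s
Step 2: L = v_sat * tau = 1e7 * 7.9500e-12 = 7.9500e-05 cm
Step 3: L in um = 7.9500e-05 * 1e4 = 0.795 um

0.795


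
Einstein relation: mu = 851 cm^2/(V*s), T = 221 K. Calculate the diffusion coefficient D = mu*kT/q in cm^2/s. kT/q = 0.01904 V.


Step 1: D = mu * (kT/q)
Step 2: D = 851 * 0.01904
Step 3: D = 16.2 cm^2/s

16.2


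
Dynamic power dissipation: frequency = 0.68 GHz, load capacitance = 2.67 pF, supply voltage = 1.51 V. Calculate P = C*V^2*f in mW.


Step 1: V^2 = 1.51^2 = 2.2801 V^2
Step 2: P = C*V^2*f = 2.67e-12 F * 2.2801 * 0.68e9 Hz
Step 3: P = 4.13974956e-03 W
Step 4: P = 4.14 mW

4.14


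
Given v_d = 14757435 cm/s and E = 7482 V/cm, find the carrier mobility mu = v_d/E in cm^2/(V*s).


Step 1: mu = v_d / E
Step 2: mu = 14757435 / 7482
Step 3: mu = 1972.39 cm^2/(V*s)

1972.39


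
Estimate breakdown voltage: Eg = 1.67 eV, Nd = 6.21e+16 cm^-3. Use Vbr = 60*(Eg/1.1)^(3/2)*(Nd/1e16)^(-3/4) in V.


Step 1: Eg/1.1 = 1.67/1.1 = 1.518182
Step 2: (Eg/1.1)^1.5 = 1.518182^1.5 = 1.870621
Step 3: (Nd/1e16)^(-0.75) = (6.21)^(-0.75) = 0.254203
Step 4: Vbr = 60 * 1.870621 * 0.254203 = 28.5 V

28.5


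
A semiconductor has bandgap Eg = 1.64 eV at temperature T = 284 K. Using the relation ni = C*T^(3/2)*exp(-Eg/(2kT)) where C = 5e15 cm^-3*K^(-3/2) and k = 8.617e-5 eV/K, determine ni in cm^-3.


Step 1: Compute kT = 8.617e-5 * 284 = 0.02447228 eV
Step 2: Exponent = -Eg/(2kT) = -1.64/(2*0.02447228) = -33.50730
Step 3: T^(3/2) = 284^1.5 = 4786.05
Step 4: ni = 5e15 * 4786.05 * exp(-33.50730) = 6.71e+04 cm^-3

6.71e+04


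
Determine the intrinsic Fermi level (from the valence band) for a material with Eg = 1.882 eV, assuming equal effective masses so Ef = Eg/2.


Step 1: For an intrinsic semiconductor, the Fermi level sits at midgap.
Step 2: Ef = Eg / 2 = 1.882 / 2 = 0.941 eV

0.941


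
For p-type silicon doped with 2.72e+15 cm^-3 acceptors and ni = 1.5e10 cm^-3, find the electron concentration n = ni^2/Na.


Step 1: Majority hole concentration p ≈ Na = 2.72e+15 cm^-3
Step 2: n = ni^2 / Na = (1.5e10)^2 / 2.72e+15
Step 3: n = 8.27e+04 cm^-3

8.27e+04


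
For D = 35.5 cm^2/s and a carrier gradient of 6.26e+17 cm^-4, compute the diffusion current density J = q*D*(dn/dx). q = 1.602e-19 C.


Step 1: J = q * D * (dn/dx)
Step 2: J = 1.602e-19 * 35.5 * 6.26e+17
Step 3: J = 3.56e+00 A/cm^2

3.56e+00


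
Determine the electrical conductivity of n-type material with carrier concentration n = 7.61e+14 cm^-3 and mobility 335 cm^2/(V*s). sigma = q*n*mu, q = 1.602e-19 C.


Step 1: sigma = q * n * mu
Step 2: sigma = 1.602e-19 * 7.61e+14 * 335
Step 3: sigma = 4.084e-02 S/cm

4.084e-02


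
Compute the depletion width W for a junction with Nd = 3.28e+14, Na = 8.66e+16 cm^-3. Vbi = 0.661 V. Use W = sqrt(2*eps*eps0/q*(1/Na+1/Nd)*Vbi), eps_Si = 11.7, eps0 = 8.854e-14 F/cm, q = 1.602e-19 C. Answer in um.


Step 1: 1/Na + 1/Nd = 1/8.66e+16 + 1/3.28e+14 = 3.06033e-15
Step 2: 2*eps*eps0/q = 2*11.7*8.854e-14/1.602e-19 = 1.293281e+07
Step 3: W^2 = 1.293281e+07 * 3.06033e-15 * 0.661 = 2.61615e-08
Step 4: W = sqrt(2.61615e-08) = 1.617e-04 cm = 1.617 um

1.617


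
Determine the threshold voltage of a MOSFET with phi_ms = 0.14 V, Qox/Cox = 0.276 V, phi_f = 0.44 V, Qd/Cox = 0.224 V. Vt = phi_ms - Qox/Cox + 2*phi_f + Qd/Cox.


Step 1: Vt = phi_ms - Qox/Cox + 2*phi_f + Qd/Cox
Step 2: Vt = 0.14 - 0.276 + 2*0.44 + 0.224
Step 3: Vt = 0.14 - 0.276 + 0.88 + 0.224
Step 4: Vt = 0.968 V

0.968


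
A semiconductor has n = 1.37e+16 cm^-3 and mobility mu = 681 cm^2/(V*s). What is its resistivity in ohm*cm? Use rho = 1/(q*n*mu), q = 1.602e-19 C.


Step 1: sigma = q * n * mu = 1.602e-19 * 1.37e+16 * 681 = 1.49462e+00 S/cm
Step 2: rho = 1 / sigma = 1 / 1.49462e+00 = 0.6691 ohm*cm

0.6691


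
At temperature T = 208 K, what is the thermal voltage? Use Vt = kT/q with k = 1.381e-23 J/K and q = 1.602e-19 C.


Step 1: kT = 1.381e-23 * 208 = 2.87248e-21 J
Step 2: Vt = kT/q = 2.87248e-21 / 1.602e-19
Step 3: Vt = 0.01793 V

0.01793


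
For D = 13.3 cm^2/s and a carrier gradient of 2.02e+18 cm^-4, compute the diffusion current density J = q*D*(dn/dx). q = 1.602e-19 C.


Step 1: J = q * D * (dn/dx)
Step 2: J = 1.602e-19 * 13.3 * 2.02e+18
Step 3: J = 4.30e+00 A/cm^2

4.30e+00


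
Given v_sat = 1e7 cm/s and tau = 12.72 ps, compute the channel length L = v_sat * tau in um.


Step 1: tau in seconds = 12.72 ps * 1e-12 = 1.2720e-11 s
Step 2: L = v_sat * tau = 1e7 * 1.2720e-11 = 1.2720e-04 cm
Step 3: L in um = 1.2720e-04 * 1e4 = 1.272 um

1.272


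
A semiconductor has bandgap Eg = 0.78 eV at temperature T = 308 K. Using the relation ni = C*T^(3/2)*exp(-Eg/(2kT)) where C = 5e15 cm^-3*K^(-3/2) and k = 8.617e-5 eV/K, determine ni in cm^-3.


Step 1: Compute kT = 8.617e-5 * 308 = 0.02654036 eV
Step 2: Exponent = -Eg/(2kT) = -0.78/(2*0.02654036) = -14.69460
Step 3: T^(3/2) = 308^1.5 = 5405.38
Step 4: ni = 5e15 * 5405.38 * exp(-14.69460) = 1.12e+13 cm^-3

1.12e+13


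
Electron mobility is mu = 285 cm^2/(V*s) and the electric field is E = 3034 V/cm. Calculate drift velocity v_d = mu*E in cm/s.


Step 1: v_d = mu * E
Step 2: v_d = 285 * 3034 = 864690
Step 3: v_d = 8.65e+05 cm/s

8.65e+05


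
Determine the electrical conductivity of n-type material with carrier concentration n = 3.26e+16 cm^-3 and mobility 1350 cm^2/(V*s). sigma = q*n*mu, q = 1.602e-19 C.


Step 1: sigma = q * n * mu
Step 2: sigma = 1.602e-19 * 3.26e+16 * 1350
Step 3: sigma = 7.050e+00 S/cm

7.050e+00


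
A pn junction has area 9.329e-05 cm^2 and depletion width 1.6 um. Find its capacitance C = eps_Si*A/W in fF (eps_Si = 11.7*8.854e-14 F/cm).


Step 1: eps_Si = 11.7 * 8.854e-14 = 1.035918e-12 F/cm
Step 2: W in cm = 1.6 * 1e-4 = 1.60e-04 cm
Step 3: C = 1.035918e-12 * 9.329e-05 / 1.60e-04 = 6.040049e-13 F
Step 4: C = 604.0 fF

604.0


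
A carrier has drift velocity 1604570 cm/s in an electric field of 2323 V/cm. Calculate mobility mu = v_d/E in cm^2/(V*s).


Step 1: mu = v_d / E
Step 2: mu = 1604570 / 2323
Step 3: mu = 690.73 cm^2/(V*s)

690.73


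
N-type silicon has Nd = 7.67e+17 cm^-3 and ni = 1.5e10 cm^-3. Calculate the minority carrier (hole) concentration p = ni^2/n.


Step 1: Since Nd >> ni, n ≈ Nd = 7.67e+17 cm^-3
Step 2: p = ni^2 / n = (1.5e10)^2 / 7.67e+17
Step 3: p = 2.25e20 / 7.67e+17 = 2.93e+02 cm^-3

2.93e+02


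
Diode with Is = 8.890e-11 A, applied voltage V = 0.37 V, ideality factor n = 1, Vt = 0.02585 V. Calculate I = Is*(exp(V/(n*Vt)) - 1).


Step 1: V/(n*Vt) = 0.37/(1*0.02585) = 14.3133
Step 2: exp(14.3133) = 1.6451e+06
Step 3: I = 8.890e-11 * (1.6451e+06 - 1) = 1.46e-04 A

1.46e-04


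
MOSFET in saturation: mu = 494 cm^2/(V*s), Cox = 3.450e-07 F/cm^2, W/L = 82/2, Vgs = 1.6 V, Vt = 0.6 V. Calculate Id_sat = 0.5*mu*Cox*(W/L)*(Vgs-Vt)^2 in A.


Step 1: Overdrive voltage Vov = Vgs - Vt = 1.6 - 0.6 = 1.0 V
Step 2: W/L = 82/2 = 41
Step 3: Id = 0.5 * 494 * 3.450e-07 * 41 * 1.0^2
Step 4: Id = 3.49e-03 A

3.49e-03


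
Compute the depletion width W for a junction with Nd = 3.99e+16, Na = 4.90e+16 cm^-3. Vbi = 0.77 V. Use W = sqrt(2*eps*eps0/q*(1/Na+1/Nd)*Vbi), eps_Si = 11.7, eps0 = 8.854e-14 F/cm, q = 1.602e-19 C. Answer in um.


Step 1: 1/Na + 1/Nd = 1/4.90e+16 + 1/3.99e+16 = 4.54708e-17
Step 2: 2*eps*eps0/q = 2*11.7*8.854e-14/1.602e-19 = 1.293281e+07
Step 3: W^2 = 1.293281e+07 * 4.54708e-17 * 0.77 = 4.52810e-10
Step 4: W = sqrt(4.52810e-10) = 2.128e-05 cm = 0.2128 um

0.2128


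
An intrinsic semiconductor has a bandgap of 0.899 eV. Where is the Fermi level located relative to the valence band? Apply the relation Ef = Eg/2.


Step 1: For an intrinsic semiconductor, the Fermi level sits at midgap.
Step 2: Ef = Eg / 2 = 0.899 / 2 = 0.4495 eV

0.4495


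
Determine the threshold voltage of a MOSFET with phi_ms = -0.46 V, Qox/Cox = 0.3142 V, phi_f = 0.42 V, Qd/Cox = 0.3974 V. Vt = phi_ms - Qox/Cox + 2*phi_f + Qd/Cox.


Step 1: Vt = phi_ms - Qox/Cox + 2*phi_f + Qd/Cox
Step 2: Vt = -0.46 - 0.3142 + 2*0.42 + 0.3974
Step 3: Vt = -0.46 - 0.3142 + 0.84 + 0.3974
Step 4: Vt = 0.4632 V

0.4632


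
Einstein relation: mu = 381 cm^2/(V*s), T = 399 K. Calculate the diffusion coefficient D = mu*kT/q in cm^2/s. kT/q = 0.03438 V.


Step 1: D = mu * (kT/q)
Step 2: D = 381 * 0.03438
Step 3: D = 13.1 cm^2/s

13.1


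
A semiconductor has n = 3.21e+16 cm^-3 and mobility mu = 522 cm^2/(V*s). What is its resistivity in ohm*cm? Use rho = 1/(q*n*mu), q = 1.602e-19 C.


Step 1: sigma = q * n * mu = 1.602e-19 * 3.21e+16 * 522 = 2.68434e+00 S/cm
Step 2: rho = 1 / sigma = 1 / 2.68434e+00 = 0.3725 ohm*cm

0.3725


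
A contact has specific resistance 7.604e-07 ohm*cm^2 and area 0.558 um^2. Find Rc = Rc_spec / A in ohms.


Step 1: Convert area to cm^2: 0.558 um^2 = 5.5800e-09 cm^2
Step 2: Rc = Rc_spec / A = 7.604e-07 / 5.5800e-09
Step 3: Rc = 1.36e+02 ohms

1.36e+02


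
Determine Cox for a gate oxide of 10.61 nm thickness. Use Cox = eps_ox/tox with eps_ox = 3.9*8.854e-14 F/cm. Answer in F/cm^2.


Step 1: eps_ox = 3.9 * 8.854e-14 = 3.45306e-13 F/cm
Step 2: tox in cm = 10.61 nm * 1e-7 = 1.0610e-06 cm
Step 3: Cox = 3.45306e-13 / 1.0610e-06 = 3.25e-07 F/cm^2

3.25e-07


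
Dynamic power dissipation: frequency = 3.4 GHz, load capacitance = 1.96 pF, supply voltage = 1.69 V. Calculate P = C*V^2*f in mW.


Step 1: V^2 = 1.69^2 = 2.8561 V^2
Step 2: P = C*V^2*f = 1.96e-12 F * 2.8561 * 3.4e9 Hz
Step 3: P = 1.90330504e-02 W
Step 4: P = 19.033 mW

19.033


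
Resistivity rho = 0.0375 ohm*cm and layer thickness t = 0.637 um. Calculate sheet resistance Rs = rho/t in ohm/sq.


Step 1: Convert thickness to cm: t = 0.637 um = 6.3700e-05 cm
Step 2: Rs = rho / t = 0.0375 / 6.3700e-05
Step 3: Rs = 588.7 ohm/sq

588.7


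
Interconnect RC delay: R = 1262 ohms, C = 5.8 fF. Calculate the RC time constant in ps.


Step 1: tau = R * C
Step 2: tau = 1262 * 5.8 fF = 1262 * 5.8e-15 F
Step 3: tau = 7.3196e-12 s = 7.3196 ps

7.3196


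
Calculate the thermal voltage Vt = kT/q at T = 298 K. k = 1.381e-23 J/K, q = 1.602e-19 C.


Step 1: kT = 1.381e-23 * 298 = 4.11538e-21 J
Step 2: Vt = kT/q = 4.11538e-21 / 1.602e-19
Step 3: Vt = 0.02569 V

0.02569


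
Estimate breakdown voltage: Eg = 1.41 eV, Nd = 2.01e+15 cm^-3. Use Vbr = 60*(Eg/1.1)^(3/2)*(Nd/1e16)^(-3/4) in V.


Step 1: Eg/1.1 = 1.41/1.1 = 1.281818
Step 2: (Eg/1.1)^1.5 = 1.281818^1.5 = 1.451241
Step 3: (Nd/1e16)^(-0.75) = (0.201)^(-0.75) = 3.331217
Step 4: Vbr = 60 * 1.451241 * 3.331217 = 290.1 V

290.1


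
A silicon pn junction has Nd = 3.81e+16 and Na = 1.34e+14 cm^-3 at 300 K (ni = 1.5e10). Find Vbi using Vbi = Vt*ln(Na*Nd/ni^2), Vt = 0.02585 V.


Step 1: Compute Na*Nd/ni^2 = 1.34e+14 * 3.81e+16 / (1.5e10)^2 = 2.2691e+10
Step 2: ln(2.2691e+10) = 23.8452
Step 3: Vbi = 0.02585 * 23.8452 = 0.616 V

0.616


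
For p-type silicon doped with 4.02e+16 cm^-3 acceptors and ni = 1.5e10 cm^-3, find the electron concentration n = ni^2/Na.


Step 1: Majority hole concentration p ≈ Na = 4.02e+16 cm^-3
Step 2: n = ni^2 / Na = (1.5e10)^2 / 4.02e+16
Step 3: n = 5.60e+03 cm^-3

5.60e+03


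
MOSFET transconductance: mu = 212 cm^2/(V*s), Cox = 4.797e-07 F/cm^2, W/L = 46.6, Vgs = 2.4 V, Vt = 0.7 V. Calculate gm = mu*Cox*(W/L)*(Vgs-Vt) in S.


Step 1: Vov = Vgs - Vt = 2.4 - 0.7 = 1.7 V
Step 2: gm = mu * Cox * (W/L) * Vov
Step 3: gm = 212 * 4.797e-07 * 46.6 * 1.7 = 8.06e-03 S

8.06e-03


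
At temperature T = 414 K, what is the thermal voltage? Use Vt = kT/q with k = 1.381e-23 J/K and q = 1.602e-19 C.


Step 1: kT = 1.381e-23 * 414 = 5.71734e-21 J
Step 2: Vt = kT/q = 5.71734e-21 / 1.602e-19
Step 3: Vt = 0.03569 V

0.03569


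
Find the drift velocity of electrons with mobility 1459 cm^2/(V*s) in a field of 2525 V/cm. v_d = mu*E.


Step 1: v_d = mu * E
Step 2: v_d = 1459 * 2525 = 3683975
Step 3: v_d = 3.68e+06 cm/s

3.68e+06


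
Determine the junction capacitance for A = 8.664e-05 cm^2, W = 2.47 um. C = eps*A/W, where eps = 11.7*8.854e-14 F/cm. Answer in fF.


Step 1: eps_Si = 11.7 * 8.854e-14 = 1.035918e-12 F/cm
Step 2: W in cm = 2.47 * 1e-4 = 2.47e-04 cm
Step 3: C = 1.035918e-12 * 8.664e-05 / 2.47e-04 = 3.633682e-13 F
Step 4: C = 363.37 fF

363.37


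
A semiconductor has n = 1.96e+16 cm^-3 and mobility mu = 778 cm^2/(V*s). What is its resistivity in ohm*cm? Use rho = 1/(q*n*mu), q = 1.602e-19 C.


Step 1: sigma = q * n * mu = 1.602e-19 * 1.96e+16 * 778 = 2.44286e+00 S/cm
Step 2: rho = 1 / sigma = 1 / 2.44286e+00 = 0.4094 ohm*cm

0.4094


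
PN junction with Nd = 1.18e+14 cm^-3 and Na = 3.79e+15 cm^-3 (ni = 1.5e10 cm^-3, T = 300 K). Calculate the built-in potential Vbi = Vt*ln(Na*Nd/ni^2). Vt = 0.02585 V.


Step 1: Compute Na*Nd/ni^2 = 3.79e+15 * 1.18e+14 / (1.5e10)^2 = 1.9876e+09
Step 2: ln(1.9876e+09) = 21.4102
Step 3: Vbi = 0.02585 * 21.4102 = 0.553 V

0.553


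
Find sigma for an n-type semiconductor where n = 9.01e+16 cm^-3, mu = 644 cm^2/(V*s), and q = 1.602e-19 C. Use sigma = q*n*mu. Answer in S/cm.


Step 1: sigma = q * n * mu
Step 2: sigma = 1.602e-19 * 9.01e+16 * 644
Step 3: sigma = 9.296e+00 S/cm

9.296e+00


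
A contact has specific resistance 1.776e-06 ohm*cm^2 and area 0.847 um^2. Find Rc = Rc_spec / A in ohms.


Step 1: Convert area to cm^2: 0.847 um^2 = 8.4700e-09 cm^2
Step 2: Rc = Rc_spec / A = 1.776e-06 / 8.4700e-09
Step 3: Rc = 2.10e+02 ohms

2.10e+02


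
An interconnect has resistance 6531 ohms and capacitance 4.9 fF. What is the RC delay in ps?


Step 1: tau = R * C
Step 2: tau = 6531 * 4.9 fF = 6531 * 4.9e-15 F
Step 3: tau = 3.20019e-11 s = 32.0019 ps

32.0019


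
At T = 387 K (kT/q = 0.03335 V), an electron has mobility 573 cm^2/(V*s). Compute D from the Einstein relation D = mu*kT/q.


Step 1: D = mu * (kT/q)
Step 2: D = 573 * 0.03335
Step 3: D = 19.11 cm^2/s

19.11


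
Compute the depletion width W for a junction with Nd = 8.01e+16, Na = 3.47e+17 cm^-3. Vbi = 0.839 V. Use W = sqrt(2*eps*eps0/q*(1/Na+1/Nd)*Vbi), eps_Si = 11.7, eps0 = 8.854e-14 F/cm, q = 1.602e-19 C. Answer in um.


Step 1: 1/Na + 1/Nd = 1/3.47e+17 + 1/8.01e+16 = 1.53662e-17
Step 2: 2*eps*eps0/q = 2*11.7*8.854e-14/1.602e-19 = 1.293281e+07
Step 3: W^2 = 1.293281e+07 * 1.53662e-17 * 0.839 = 1.66733e-10
Step 4: W = sqrt(1.66733e-10) = 1.291e-05 cm = 0.1291 um

0.1291


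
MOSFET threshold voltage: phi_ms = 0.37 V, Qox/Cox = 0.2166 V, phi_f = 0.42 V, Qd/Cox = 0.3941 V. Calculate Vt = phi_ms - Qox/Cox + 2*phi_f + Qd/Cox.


Step 1: Vt = phi_ms - Qox/Cox + 2*phi_f + Qd/Cox
Step 2: Vt = 0.37 - 0.2166 + 2*0.42 + 0.3941
Step 3: Vt = 0.37 - 0.2166 + 0.84 + 0.3941
Step 4: Vt = 1.3875 V

1.3875


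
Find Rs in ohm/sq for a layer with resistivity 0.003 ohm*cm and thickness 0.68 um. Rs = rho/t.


Step 1: Convert thickness to cm: t = 0.68 um = 6.8000e-05 cm
Step 2: Rs = rho / t = 0.003 / 6.8000e-05
Step 3: Rs = 44.1 ohm/sq

44.1


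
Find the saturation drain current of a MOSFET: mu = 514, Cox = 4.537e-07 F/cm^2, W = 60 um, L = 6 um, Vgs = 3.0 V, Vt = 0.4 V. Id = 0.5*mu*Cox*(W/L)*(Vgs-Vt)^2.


Step 1: Overdrive voltage Vov = Vgs - Vt = 3.0 - 0.4 = 2.6 V
Step 2: W/L = 60/6 = 10
Step 3: Id = 0.5 * 514 * 4.537e-07 * 10 * 2.6^2
Step 4: Id = 7.88e-03 A

7.88e-03


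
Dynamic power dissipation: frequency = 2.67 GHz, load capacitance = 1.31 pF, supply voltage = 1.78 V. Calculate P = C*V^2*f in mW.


Step 1: V^2 = 1.78^2 = 3.1684 V^2
Step 2: P = C*V^2*f = 1.31e-12 F * 3.1684 * 2.67e9 Hz
Step 3: P = 1.108211268e-02 W
Step 4: P = 11.082 mW

11.082


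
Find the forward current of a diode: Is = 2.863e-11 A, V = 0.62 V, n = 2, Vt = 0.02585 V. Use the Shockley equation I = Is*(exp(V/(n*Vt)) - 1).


Step 1: V/(n*Vt) = 0.62/(2*0.02585) = 11.9923
Step 2: exp(11.9923) = 1.6151e+05
Step 3: I = 2.863e-11 * (1.6151e+05 - 1) = 4.62e-06 A

4.62e-06


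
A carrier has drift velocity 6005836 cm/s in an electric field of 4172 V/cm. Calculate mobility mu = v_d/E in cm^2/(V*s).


Step 1: mu = v_d / E
Step 2: mu = 6005836 / 4172
Step 3: mu = 1439.56 cm^2/(V*s)

1439.56


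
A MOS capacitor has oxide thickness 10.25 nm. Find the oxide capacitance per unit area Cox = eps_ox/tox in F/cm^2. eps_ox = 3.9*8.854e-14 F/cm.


Step 1: eps_ox = 3.9 * 8.854e-14 = 3.45306e-13 F/cm
Step 2: tox in cm = 10.25 nm * 1e-7 = 1.0250e-06 cm
Step 3: Cox = 3.45306e-13 / 1.0250e-06 = 3.37e-07 F/cm^2

3.37e-07


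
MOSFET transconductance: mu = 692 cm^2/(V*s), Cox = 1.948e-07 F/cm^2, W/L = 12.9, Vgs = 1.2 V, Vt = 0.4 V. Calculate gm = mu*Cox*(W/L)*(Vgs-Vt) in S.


Step 1: Vov = Vgs - Vt = 1.2 - 0.4 = 0.8 V
Step 2: gm = mu * Cox * (W/L) * Vov
Step 3: gm = 692 * 1.948e-07 * 12.9 * 0.8 = 1.39e-03 S

1.39e-03


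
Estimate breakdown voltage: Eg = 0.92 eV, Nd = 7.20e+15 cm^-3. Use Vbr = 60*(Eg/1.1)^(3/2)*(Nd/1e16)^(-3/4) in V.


Step 1: Eg/1.1 = 0.92/1.1 = 0.836364
Step 2: (Eg/1.1)^1.5 = 0.836364^1.5 = 0.764879
Step 3: (Nd/1e16)^(-0.75) = (0.72)^(-0.75) = 1.279383
Step 4: Vbr = 60 * 0.764879 * 1.279383 = 58.7 V

58.7


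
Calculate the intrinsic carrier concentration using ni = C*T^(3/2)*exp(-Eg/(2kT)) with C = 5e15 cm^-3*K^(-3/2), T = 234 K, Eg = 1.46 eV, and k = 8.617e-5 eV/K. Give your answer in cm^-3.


Step 1: Compute kT = 8.617e-5 * 234 = 0.02016378 eV
Step 2: Exponent = -Eg/(2kT) = -1.46/(2*0.02016378) = -36.20353
Step 3: T^(3/2) = 234^1.5 = 3579.51
Step 4: ni = 5e15 * 3579.51 * exp(-36.20353) = 3.39e+03 cm^-3

3.39e+03


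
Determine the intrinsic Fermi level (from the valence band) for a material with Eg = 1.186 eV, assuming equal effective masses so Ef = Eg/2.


Step 1: For an intrinsic semiconductor, the Fermi level sits at midgap.
Step 2: Ef = Eg / 2 = 1.186 / 2 = 0.593 eV

0.593


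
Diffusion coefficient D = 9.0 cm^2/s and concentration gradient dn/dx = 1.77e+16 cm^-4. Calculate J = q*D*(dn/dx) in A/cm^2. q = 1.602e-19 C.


Step 1: J = q * D * (dn/dx)
Step 2: J = 1.602e-19 * 9.0 * 1.77e+16
Step 3: J = 2.55e-02 A/cm^2

2.55e-02


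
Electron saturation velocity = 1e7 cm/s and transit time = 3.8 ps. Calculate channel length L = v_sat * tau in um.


Step 1: tau in seconds = 3.8 ps * 1e-12 = 3.8000e-12 s
Step 2: L = v_sat * tau = 1e7 * 3.8000e-12 = 3.8000e-05 cm
Step 3: L in um = 3.8000e-05 * 1e4 = 0.38 um

0.38


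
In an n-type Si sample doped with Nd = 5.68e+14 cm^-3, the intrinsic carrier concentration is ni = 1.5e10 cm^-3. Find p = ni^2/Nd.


Step 1: Since Nd >> ni, n ≈ Nd = 5.68e+14 cm^-3
Step 2: p = ni^2 / n = (1.5e10)^2 / 5.68e+14
Step 3: p = 2.25e20 / 5.68e+14 = 3.96e+05 cm^-3

3.96e+05


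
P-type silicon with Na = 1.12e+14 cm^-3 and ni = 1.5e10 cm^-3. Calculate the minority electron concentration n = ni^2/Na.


Step 1: Majority hole concentration p ≈ Na = 1.12e+14 cm^-3
Step 2: n = ni^2 / Na = (1.5e10)^2 / 1.12e+14
Step 3: n = 2.01e+06 cm^-3

2.01e+06


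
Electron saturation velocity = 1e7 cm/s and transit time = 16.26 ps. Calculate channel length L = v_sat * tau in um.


Step 1: tau in seconds = 16.26 ps * 1e-12 = 1.6260e-11 s
Step 2: L = v_sat * tau = 1e7 * 1.6260e-11 = 1.6260e-04 cm
Step 3: L in um = 1.6260e-04 * 1e4 = 1.626 um

1.626


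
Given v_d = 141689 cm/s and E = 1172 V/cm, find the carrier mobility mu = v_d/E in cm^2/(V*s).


Step 1: mu = v_d / E
Step 2: mu = 141689 / 1172
Step 3: mu = 120.9 cm^2/(V*s)

120.9


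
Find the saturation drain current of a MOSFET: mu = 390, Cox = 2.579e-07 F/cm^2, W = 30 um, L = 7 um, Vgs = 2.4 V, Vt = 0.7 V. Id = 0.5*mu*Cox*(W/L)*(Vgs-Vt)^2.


Step 1: Overdrive voltage Vov = Vgs - Vt = 2.4 - 0.7 = 1.7 V
Step 2: W/L = 30/7 = 4.28571
Step 3: Id = 0.5 * 390 * 2.579e-07 * 4.28571 * 1.7^2
Step 4: Id = 6.23e-04 A

6.23e-04


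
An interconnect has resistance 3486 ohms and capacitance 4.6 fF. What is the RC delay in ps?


Step 1: tau = R * C
Step 2: tau = 3486 * 4.6 fF = 3486 * 4.6e-15 F
Step 3: tau = 1.60356e-11 s = 16.0356 ps

16.0356


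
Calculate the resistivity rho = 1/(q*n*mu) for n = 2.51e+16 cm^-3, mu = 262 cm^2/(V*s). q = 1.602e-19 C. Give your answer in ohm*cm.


Step 1: sigma = q * n * mu = 1.602e-19 * 2.51e+16 * 262 = 1.05351e+00 S/cm
Step 2: rho = 1 / sigma = 1 / 1.05351e+00 = 0.9492 ohm*cm

0.9492


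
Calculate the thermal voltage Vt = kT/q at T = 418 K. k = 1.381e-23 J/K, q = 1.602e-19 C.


Step 1: kT = 1.381e-23 * 418 = 5.77258e-21 J
Step 2: Vt = kT/q = 5.77258e-21 / 1.602e-19
Step 3: Vt = 0.03603 V

0.03603


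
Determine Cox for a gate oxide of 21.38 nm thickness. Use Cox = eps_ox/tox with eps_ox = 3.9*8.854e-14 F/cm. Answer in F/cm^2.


Step 1: eps_ox = 3.9 * 8.854e-14 = 3.45306e-13 F/cm
Step 2: tox in cm = 21.38 nm * 1e-7 = 2.1380e-06 cm
Step 3: Cox = 3.45306e-13 / 2.1380e-06 = 1.62e-07 F/cm^2

1.62e-07


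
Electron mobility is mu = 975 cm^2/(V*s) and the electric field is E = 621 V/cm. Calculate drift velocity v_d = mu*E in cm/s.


Step 1: v_d = mu * E
Step 2: v_d = 975 * 621 = 605475
Step 3: v_d = 6.05e+05 cm/s

6.05e+05


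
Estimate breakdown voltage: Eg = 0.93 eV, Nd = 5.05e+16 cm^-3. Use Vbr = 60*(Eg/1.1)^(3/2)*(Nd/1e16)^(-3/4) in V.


Step 1: Eg/1.1 = 0.93/1.1 = 0.845455
Step 2: (Eg/1.1)^1.5 = 0.845455^1.5 = 0.777384
Step 3: (Nd/1e16)^(-0.75) = (5.05)^(-0.75) = 0.296846
Step 4: Vbr = 60 * 0.777384 * 0.296846 = 13.8 V

13.8


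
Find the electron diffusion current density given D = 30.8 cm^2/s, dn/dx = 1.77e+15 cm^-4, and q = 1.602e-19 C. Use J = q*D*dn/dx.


Step 1: J = q * D * (dn/dx)
Step 2: J = 1.602e-19 * 30.8 * 1.77e+15
Step 3: J = 8.73e-03 A/cm^2

8.73e-03


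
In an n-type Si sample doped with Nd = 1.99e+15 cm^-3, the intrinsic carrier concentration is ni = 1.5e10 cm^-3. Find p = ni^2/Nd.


Step 1: Since Nd >> ni, n ≈ Nd = 1.99e+15 cm^-3
Step 2: p = ni^2 / n = (1.5e10)^2 / 1.99e+15
Step 3: p = 2.25e20 / 1.99e+15 = 1.13e+05 cm^-3

1.13e+05


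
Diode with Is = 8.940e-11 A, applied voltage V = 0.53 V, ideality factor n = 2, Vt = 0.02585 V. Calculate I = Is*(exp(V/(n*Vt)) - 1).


Step 1: V/(n*Vt) = 0.53/(2*0.02585) = 10.2515
Step 2: exp(10.2515) = 2.8325e+04
Step 3: I = 8.940e-11 * (2.8325e+04 - 1) = 2.53e-06 A

2.53e-06


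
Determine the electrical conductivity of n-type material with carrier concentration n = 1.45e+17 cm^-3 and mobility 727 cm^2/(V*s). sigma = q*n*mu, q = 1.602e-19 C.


Step 1: sigma = q * n * mu
Step 2: sigma = 1.602e-19 * 1.45e+17 * 727
Step 3: sigma = 1.689e+01 S/cm

1.689e+01


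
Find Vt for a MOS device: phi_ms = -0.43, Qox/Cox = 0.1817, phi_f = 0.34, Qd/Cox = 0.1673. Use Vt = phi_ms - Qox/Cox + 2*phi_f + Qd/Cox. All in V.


Step 1: Vt = phi_ms - Qox/Cox + 2*phi_f + Qd/Cox
Step 2: Vt = -0.43 - 0.1817 + 2*0.34 + 0.1673
Step 3: Vt = -0.43 - 0.1817 + 0.68 + 0.1673
Step 4: Vt = 0.2356 V

0.2356


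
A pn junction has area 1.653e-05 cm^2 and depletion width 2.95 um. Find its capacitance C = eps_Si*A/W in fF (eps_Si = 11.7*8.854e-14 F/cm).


Step 1: eps_Si = 11.7 * 8.854e-14 = 1.035918e-12 F/cm
Step 2: W in cm = 2.95 * 1e-4 = 2.95e-04 cm
Step 3: C = 1.035918e-12 * 1.653e-05 / 2.95e-04 = 5.804652e-14 F
Step 4: C = 58.05 fF

58.05


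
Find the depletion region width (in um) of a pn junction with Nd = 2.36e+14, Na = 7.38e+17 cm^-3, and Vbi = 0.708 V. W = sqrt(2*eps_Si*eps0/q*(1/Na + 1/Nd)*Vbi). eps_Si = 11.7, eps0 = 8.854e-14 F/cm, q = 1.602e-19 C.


Step 1: 1/Na + 1/Nd = 1/7.38e+17 + 1/2.36e+14 = 4.23864e-15
Step 2: 2*eps*eps0/q = 2*11.7*8.854e-14/1.602e-19 = 1.293281e+07
Step 3: W^2 = 1.293281e+07 * 4.23864e-15 * 0.708 = 3.88108e-08
Step 4: W = sqrt(3.88108e-08) = 1.970e-04 cm = 1.97 um

1.97


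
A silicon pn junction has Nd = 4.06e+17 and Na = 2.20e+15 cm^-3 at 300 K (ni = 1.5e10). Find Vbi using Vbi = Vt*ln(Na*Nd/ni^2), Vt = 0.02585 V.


Step 1: Compute Na*Nd/ni^2 = 2.20e+15 * 4.06e+17 / (1.5e10)^2 = 3.9698e+12
Step 2: ln(3.9698e+12) = 29.0097
Step 3: Vbi = 0.02585 * 29.0097 = 0.75 V

0.75


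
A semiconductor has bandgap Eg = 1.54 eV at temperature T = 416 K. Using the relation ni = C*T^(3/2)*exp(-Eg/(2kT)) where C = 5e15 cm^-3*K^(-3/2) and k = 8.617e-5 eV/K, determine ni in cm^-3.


Step 1: Compute kT = 8.617e-5 * 416 = 0.03584672 eV
Step 2: Exponent = -Eg/(2kT) = -1.54/(2*0.03584672) = -21.48035
Step 3: T^(3/2) = 416^1.5 = 8484.77
Step 4: ni = 5e15 * 8484.77 * exp(-21.48035) = 1.99e+10 cm^-3

1.99e+10


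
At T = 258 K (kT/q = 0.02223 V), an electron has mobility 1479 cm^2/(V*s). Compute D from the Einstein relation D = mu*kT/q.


Step 1: D = mu * (kT/q)
Step 2: D = 1479 * 0.02223
Step 3: D = 32.88 cm^2/s

32.88


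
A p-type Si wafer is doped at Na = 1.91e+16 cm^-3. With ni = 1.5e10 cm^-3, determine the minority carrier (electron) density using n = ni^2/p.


Step 1: Majority hole concentration p ≈ Na = 1.91e+16 cm^-3
Step 2: n = ni^2 / Na = (1.5e10)^2 / 1.91e+16
Step 3: n = 1.18e+04 cm^-3

1.18e+04


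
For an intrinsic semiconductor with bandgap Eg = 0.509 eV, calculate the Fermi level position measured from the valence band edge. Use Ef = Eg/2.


Step 1: For an intrinsic semiconductor, the Fermi level sits at midgap.
Step 2: Ef = Eg / 2 = 0.509 / 2 = 0.2545 eV

0.2545


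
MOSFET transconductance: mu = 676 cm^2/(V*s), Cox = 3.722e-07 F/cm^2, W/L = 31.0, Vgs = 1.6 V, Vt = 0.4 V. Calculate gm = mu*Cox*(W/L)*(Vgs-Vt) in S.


Step 1: Vov = Vgs - Vt = 1.6 - 0.4 = 1.2 V
Step 2: gm = mu * Cox * (W/L) * Vov
Step 3: gm = 676 * 3.722e-07 * 31.0 * 1.2 = 9.36e-03 S

9.36e-03


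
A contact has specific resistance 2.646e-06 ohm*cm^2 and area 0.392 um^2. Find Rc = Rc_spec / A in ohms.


Step 1: Convert area to cm^2: 0.392 um^2 = 3.9200e-09 cm^2
Step 2: Rc = Rc_spec / A = 2.646e-06 / 3.9200e-09
Step 3: Rc = 6.75e+02 ohms

6.75e+02


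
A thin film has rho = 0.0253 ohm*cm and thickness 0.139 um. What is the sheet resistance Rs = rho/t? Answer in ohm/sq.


Step 1: Convert thickness to cm: t = 0.139 um = 1.3900e-05 cm
Step 2: Rs = rho / t = 0.0253 / 1.3900e-05
Step 3: Rs = 1820.1 ohm/sq

1820.1


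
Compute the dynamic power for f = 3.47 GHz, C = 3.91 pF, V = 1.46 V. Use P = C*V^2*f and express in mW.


Step 1: V^2 = 1.46^2 = 2.1316 V^2
Step 2: P = C*V^2*f = 3.91e-12 F * 2.1316 * 3.47e9 Hz
Step 3: P = 2.892090932e-02 W
Step 4: P = 28.921 mW

28.921


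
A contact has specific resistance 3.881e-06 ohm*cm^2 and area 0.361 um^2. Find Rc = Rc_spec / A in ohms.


Step 1: Convert area to cm^2: 0.361 um^2 = 3.6100e-09 cm^2
Step 2: Rc = Rc_spec / A = 3.881e-06 / 3.6100e-09
Step 3: Rc = 1.08e+03 ohms

1.08e+03


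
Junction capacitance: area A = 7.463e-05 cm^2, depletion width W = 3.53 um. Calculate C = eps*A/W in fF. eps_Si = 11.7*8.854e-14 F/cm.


Step 1: eps_Si = 11.7 * 8.854e-14 = 1.035918e-12 F/cm
Step 2: W in cm = 3.53 * 1e-4 = 3.53e-04 cm
Step 3: C = 1.035918e-12 * 7.463e-05 / 3.53e-04 = 2.190101e-13 F
Step 4: C = 219.01 fF

219.01


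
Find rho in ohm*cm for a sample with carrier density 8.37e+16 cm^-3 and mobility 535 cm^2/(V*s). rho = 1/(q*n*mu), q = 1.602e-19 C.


Step 1: sigma = q * n * mu = 1.602e-19 * 8.37e+16 * 535 = 7.17368e+00 S/cm
Step 2: rho = 1 / sigma = 1 / 7.17368e+00 = 0.1394 ohm*cm

0.1394


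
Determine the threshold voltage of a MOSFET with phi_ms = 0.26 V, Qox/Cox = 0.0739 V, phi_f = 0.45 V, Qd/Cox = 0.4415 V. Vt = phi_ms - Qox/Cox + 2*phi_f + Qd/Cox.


Step 1: Vt = phi_ms - Qox/Cox + 2*phi_f + Qd/Cox
Step 2: Vt = 0.26 - 0.0739 + 2*0.45 + 0.4415
Step 3: Vt = 0.26 - 0.0739 + 0.9 + 0.4415
Step 4: Vt = 1.5276 V

1.5276


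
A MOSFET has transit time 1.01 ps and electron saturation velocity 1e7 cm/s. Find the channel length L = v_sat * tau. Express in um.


Step 1: tau in seconds = 1.01 ps * 1e-12 = 1.0100e-12 s
Step 2: L = v_sat * tau = 1e7 * 1.0100e-12 = 1.0100e-05 cm
Step 3: L in um = 1.0100e-05 * 1e4 = 0.101 um

0.101


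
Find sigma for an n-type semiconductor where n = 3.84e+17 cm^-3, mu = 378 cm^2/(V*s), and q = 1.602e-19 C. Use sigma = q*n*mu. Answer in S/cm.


Step 1: sigma = q * n * mu
Step 2: sigma = 1.602e-19 * 3.84e+17 * 378
Step 3: sigma = 2.325e+01 S/cm

2.325e+01


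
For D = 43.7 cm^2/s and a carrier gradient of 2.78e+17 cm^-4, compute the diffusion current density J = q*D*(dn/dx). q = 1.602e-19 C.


Step 1: J = q * D * (dn/dx)
Step 2: J = 1.602e-19 * 43.7 * 2.78e+17
Step 3: J = 1.95e+00 A/cm^2

1.95e+00


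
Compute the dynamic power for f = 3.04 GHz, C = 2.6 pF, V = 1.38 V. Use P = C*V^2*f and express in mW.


Step 1: V^2 = 1.38^2 = 1.9044 V^2
Step 2: P = C*V^2*f = 2.6e-12 F * 1.9044 * 3.04e9 Hz
Step 3: P = 1.50523776e-02 W
Step 4: P = 15.052 mW

15.052


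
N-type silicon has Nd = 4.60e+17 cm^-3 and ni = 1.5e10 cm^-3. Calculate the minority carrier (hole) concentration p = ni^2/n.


Step 1: Since Nd >> ni, n ≈ Nd = 4.60e+17 cm^-3
Step 2: p = ni^2 / n = (1.5e10)^2 / 4.60e+17
Step 3: p = 2.25e20 / 4.60e+17 = 4.89e+02 cm^-3

4.89e+02


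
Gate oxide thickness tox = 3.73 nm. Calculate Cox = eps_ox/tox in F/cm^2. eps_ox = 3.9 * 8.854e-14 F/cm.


Step 1: eps_ox = 3.9 * 8.854e-14 = 3.45306e-13 F/cm
Step 2: tox in cm = 3.73 nm * 1e-7 = 3.7300e-07 cm
Step 3: Cox = 3.45306e-13 / 3.7300e-07 = 9.26e-07 F/cm^2

9.26e-07


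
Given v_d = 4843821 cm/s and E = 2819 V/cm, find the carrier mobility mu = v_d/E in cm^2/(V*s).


Step 1: mu = v_d / E
Step 2: mu = 4843821 / 2819
Step 3: mu = 1718.28 cm^2/(V*s)

1718.28


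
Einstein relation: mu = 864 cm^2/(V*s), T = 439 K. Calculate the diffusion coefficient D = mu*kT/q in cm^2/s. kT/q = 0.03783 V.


Step 1: D = mu * (kT/q)
Step 2: D = 864 * 0.03783
Step 3: D = 32.69 cm^2/s

32.69


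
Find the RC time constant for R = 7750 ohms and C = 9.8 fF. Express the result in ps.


Step 1: tau = R * C
Step 2: tau = 7750 * 9.8 fF = 7750 * 9.8e-15 F
Step 3: tau = 7.595e-11 s = 75.95 ps

75.95


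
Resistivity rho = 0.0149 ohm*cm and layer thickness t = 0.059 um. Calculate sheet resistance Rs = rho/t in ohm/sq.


Step 1: Convert thickness to cm: t = 0.059 um = 5.9000e-06 cm
Step 2: Rs = rho / t = 0.0149 / 5.9000e-06
Step 3: Rs = 2525.4 ohm/sq

2525.4


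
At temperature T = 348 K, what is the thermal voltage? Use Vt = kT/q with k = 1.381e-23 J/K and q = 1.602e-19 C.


Step 1: kT = 1.381e-23 * 348 = 4.80588e-21 J
Step 2: Vt = kT/q = 4.80588e-21 / 1.602e-19
Step 3: Vt = 0.03 V

0.03
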